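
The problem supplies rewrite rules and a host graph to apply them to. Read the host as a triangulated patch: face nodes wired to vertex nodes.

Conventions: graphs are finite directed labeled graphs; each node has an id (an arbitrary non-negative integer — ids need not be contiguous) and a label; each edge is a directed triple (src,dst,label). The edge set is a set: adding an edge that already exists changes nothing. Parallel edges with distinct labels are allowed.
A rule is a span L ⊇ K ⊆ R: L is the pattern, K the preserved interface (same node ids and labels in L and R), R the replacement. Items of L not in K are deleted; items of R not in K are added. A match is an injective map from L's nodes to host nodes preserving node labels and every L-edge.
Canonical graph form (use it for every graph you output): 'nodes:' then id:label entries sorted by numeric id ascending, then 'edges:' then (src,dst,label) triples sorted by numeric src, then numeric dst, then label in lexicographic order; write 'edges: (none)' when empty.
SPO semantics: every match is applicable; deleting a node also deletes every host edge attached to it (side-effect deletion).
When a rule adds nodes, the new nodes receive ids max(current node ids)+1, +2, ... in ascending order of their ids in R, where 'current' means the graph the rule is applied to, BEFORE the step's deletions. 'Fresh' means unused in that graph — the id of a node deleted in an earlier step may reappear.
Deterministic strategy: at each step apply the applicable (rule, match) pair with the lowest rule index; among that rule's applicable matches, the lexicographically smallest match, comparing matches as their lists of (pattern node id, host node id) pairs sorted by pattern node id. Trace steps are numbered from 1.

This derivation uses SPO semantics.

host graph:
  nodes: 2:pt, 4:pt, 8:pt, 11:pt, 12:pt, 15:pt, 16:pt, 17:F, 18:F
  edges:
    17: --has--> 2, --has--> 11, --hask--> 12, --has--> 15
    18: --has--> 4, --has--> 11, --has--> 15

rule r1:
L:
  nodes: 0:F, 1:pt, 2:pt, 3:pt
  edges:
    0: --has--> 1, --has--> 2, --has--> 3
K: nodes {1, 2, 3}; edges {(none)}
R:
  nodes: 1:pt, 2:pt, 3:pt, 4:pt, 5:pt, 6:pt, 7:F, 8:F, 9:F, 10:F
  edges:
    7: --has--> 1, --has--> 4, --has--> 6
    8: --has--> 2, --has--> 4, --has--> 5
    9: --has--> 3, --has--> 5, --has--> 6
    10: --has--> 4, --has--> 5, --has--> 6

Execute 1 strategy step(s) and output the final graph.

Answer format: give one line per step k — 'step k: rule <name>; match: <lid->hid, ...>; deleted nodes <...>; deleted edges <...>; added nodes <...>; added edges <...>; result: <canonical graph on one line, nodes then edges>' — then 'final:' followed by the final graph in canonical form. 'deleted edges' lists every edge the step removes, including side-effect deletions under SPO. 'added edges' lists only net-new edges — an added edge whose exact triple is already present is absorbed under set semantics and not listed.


step 1: rule r1; match: 0->17, 1->2, 2->11, 3->15; deleted nodes 17; deleted edges (17,2,has); (17,11,has); (17,12,hask); (17,15,has); added nodes 19, 20, 21, 22, 23, 24, 25; added edges (22,2,has); (22,19,has); (22,21,has); (23,11,has); (23,19,has); (23,20,has); (24,15,has); (24,20,has); (24,21,has); (25,19,has); (25,20,has); (25,21,has); result: nodes: 2:pt, 4:pt, 8:pt, 11:pt, 12:pt, 15:pt, 16:pt, 18:F, 19:pt, 20:pt, 21:pt, 22:F, 23:F, 24:F, 25:F edges: (18,4,has); (18,11,has); (18,15,has); (22,2,has); (22,19,has); (22,21,has); (23,11,has); (23,19,has); (23,20,has); (24,15,has); (24,20,has); (24,21,has); (25,19,has); (25,20,has); (25,21,has)
final:
nodes: 2:pt, 4:pt, 8:pt, 11:pt, 12:pt, 15:pt, 16:pt, 18:F, 19:pt, 20:pt, 21:pt, 22:F, 23:F, 24:F, 25:F
edges: (18,4,has); (18,11,has); (18,15,has); (22,2,has); (22,19,has); (22,21,has); (23,11,has); (23,19,has); (23,20,has); (24,15,has); (24,20,has); (24,21,has); (25,19,has); (25,20,has); (25,21,has)


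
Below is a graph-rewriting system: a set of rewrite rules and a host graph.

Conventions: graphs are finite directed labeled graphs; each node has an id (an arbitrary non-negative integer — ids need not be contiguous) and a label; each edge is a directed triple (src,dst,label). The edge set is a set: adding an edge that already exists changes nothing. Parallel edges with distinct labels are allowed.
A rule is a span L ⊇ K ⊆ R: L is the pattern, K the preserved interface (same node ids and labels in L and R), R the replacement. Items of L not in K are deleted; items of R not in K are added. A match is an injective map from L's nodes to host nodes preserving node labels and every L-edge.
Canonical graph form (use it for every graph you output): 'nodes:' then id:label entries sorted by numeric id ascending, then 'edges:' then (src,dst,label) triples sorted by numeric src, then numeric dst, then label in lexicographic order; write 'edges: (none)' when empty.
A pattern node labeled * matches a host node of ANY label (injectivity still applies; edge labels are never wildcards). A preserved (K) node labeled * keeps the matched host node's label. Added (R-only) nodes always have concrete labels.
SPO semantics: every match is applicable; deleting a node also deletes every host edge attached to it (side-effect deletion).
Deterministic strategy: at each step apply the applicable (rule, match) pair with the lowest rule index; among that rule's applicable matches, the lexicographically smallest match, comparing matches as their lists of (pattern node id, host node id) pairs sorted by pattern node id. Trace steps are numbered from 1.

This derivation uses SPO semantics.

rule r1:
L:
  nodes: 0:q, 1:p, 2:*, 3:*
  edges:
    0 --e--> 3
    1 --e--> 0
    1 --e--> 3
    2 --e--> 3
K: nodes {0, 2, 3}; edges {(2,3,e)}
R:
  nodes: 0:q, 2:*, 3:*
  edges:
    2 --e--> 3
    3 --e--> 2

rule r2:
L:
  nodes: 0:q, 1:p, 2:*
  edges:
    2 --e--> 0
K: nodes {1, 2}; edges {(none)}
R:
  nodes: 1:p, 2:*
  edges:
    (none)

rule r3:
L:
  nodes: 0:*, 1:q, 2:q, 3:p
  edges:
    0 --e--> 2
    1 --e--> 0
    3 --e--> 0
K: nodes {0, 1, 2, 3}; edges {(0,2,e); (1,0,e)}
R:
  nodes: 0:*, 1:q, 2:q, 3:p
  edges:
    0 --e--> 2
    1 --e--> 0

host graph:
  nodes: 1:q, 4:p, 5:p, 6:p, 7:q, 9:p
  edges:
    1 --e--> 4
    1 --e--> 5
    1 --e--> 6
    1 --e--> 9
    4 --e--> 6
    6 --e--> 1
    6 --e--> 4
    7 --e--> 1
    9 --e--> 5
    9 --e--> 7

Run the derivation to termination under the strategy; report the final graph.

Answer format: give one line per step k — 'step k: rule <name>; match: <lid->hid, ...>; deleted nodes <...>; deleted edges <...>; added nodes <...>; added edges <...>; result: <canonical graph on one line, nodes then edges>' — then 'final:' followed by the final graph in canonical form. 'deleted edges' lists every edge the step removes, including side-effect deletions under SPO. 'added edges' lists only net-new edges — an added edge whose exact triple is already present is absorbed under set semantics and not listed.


step 1: rule r2; match: 0->1, 1->4, 2->6; deleted nodes 1; deleted edges (1,4,e); (1,5,e); (1,6,e); (1,9,e); (6,1,e); (7,1,e); added nodes (none); added edges (none); result: nodes: 4:p, 5:p, 6:p, 7:q, 9:p edges: (4,6,e); (6,4,e); (9,5,e); (9,7,e)
step 2: rule r2; match: 0->7, 1->4, 2->9; deleted nodes 7; deleted edges (9,7,e); added nodes (none); added edges (none); result: nodes: 4:p, 5:p, 6:p, 9:p edges: (4,6,e); (6,4,e); (9,5,e)
final:
nodes: 4:p, 5:p, 6:p, 9:p
edges: (4,6,e); (6,4,e); (9,5,e)


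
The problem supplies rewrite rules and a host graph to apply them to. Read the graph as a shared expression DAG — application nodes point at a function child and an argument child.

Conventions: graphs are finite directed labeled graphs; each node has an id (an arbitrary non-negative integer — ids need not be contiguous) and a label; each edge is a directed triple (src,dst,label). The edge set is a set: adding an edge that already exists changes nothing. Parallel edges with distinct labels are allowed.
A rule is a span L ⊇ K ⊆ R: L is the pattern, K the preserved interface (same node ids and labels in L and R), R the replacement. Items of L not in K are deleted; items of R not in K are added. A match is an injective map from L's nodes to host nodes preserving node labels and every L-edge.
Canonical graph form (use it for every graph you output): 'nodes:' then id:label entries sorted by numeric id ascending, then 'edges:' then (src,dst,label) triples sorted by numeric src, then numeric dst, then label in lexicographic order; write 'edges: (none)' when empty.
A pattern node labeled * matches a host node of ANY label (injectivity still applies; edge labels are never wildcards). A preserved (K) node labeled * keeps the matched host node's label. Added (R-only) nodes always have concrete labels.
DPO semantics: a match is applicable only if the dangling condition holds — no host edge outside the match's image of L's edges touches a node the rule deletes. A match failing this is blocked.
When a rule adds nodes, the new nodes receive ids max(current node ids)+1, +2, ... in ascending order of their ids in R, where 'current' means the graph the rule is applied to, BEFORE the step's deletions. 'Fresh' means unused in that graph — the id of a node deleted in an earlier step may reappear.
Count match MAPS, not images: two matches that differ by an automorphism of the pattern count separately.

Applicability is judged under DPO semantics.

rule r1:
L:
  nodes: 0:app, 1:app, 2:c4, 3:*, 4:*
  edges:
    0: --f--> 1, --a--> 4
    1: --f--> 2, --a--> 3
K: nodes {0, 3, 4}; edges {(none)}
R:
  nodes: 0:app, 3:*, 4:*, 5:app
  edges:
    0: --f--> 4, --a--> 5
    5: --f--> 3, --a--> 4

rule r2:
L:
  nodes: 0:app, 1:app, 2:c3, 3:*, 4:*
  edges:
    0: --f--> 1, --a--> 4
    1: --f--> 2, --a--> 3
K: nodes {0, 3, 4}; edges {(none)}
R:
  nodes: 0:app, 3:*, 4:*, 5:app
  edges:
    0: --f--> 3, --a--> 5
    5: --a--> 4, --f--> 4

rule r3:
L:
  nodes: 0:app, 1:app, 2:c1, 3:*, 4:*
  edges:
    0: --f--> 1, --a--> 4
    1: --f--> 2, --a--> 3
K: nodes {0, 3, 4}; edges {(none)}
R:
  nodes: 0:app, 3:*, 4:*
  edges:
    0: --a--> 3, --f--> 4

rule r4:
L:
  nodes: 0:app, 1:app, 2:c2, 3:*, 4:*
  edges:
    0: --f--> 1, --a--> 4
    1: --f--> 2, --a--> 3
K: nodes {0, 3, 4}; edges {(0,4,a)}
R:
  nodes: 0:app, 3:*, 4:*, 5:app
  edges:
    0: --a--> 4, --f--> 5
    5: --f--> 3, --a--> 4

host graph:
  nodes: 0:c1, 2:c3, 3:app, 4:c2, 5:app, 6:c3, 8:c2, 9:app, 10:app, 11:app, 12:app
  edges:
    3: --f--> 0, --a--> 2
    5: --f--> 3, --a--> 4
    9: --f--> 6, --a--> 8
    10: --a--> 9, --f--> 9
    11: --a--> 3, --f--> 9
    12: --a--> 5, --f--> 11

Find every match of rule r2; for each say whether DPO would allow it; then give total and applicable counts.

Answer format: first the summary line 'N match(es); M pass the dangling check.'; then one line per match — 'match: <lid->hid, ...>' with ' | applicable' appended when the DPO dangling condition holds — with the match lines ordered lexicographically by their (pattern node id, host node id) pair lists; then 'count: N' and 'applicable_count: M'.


1 match(es); 0 pass the dangling check.
match: 0->11, 1->9, 2->6, 3->8, 4->3
count: 1
applicable_count: 0


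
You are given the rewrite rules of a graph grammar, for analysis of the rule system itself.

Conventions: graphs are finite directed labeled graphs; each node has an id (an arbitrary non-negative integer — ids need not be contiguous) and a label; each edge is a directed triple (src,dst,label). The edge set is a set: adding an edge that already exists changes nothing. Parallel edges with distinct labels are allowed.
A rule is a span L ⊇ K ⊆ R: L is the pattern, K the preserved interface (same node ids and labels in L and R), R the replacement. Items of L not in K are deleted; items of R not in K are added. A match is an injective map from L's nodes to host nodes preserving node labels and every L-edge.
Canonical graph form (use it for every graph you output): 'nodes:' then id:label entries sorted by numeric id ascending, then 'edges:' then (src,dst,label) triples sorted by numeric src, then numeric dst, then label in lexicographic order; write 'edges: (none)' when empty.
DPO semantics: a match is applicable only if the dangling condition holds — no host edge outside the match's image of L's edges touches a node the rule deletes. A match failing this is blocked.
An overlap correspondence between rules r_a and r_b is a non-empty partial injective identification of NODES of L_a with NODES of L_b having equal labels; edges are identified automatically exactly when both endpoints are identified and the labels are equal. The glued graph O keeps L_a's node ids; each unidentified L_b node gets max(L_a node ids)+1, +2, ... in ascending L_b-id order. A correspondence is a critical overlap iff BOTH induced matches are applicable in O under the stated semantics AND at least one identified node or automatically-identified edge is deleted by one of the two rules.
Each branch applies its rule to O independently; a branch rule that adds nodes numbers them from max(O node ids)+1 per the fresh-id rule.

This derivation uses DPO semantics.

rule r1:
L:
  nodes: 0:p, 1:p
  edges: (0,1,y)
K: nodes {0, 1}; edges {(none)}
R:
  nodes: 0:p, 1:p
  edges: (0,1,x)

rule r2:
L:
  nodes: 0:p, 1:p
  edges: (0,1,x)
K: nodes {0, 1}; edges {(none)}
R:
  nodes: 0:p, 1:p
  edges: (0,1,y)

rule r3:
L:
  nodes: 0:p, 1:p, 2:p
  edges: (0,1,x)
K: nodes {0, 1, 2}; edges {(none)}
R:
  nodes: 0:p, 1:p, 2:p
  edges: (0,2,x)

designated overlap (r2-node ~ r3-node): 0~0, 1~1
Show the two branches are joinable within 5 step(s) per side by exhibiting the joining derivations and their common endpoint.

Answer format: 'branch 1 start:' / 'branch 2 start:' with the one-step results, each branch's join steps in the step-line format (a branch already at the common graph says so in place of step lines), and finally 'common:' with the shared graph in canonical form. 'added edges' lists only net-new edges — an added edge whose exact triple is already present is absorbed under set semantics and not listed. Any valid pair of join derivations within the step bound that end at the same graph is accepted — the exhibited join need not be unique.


branch 1 start:
nodes: 0:p, 1:p, 2:p
edges: (0,1,y)
branch 2 start:
nodes: 0:p, 1:p, 2:p
edges: (0,2,x)
branch 1 step 1: rule r1; match: 0->0, 1->1; deleted nodes (none); deleted edges (0,1,y); added nodes (none); added edges (0,1,x); result: nodes: 0:p, 1:p, 2:p edges: (0,1,x)
branch 2 step 1: rule r3; match: 0->0, 1->2, 2->1; deleted nodes (none); deleted edges (0,2,x); added nodes (none); added edges (0,1,x); result: nodes: 0:p, 1:p, 2:p edges: (0,1,x)
common:
nodes: 0:p, 1:p, 2:p
edges: (0,1,x)


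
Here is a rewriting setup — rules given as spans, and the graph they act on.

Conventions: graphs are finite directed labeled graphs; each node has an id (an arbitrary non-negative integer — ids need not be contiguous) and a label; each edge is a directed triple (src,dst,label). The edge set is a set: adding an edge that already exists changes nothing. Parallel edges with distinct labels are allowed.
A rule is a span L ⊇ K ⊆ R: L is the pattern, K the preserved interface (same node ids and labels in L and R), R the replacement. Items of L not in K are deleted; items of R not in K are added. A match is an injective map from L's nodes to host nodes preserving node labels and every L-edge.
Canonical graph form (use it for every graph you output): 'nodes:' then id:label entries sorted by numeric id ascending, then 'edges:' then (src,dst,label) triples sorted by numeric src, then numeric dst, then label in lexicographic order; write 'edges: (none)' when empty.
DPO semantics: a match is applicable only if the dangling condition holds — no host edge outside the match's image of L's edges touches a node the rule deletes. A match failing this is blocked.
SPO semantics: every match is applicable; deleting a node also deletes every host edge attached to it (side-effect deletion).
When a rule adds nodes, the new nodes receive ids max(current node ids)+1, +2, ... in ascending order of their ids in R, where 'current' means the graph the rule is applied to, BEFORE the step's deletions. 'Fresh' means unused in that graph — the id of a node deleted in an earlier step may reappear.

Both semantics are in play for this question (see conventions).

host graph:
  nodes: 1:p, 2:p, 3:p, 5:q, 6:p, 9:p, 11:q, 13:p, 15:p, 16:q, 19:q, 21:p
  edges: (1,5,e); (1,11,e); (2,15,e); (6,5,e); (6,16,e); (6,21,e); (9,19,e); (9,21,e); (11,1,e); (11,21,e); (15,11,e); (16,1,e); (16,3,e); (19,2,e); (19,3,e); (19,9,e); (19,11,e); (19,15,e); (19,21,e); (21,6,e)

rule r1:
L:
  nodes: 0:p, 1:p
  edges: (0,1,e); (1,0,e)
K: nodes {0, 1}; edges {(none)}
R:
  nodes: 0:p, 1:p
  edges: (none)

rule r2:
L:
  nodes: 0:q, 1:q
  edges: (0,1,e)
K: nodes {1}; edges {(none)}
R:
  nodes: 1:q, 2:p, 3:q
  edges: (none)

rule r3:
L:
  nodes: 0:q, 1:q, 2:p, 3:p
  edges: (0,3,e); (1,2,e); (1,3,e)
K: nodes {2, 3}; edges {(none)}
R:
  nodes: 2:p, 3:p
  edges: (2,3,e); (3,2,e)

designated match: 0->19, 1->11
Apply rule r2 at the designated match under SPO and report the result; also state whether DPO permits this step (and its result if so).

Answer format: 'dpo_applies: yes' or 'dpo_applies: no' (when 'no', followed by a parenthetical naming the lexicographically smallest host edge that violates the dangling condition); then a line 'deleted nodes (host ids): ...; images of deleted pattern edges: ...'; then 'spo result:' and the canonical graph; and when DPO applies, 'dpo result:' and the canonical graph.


dpo_applies: no
(the rule deletes node 19, which keeps host edge (9,19,e) outside the match image — the dangling condition fails, DPO blocks; SPO proceeds and side-deletes such edges)
deleted nodes (host ids): 19; images of deleted pattern edges: (19,11,e)
spo result:
nodes: 1:p, 2:p, 3:p, 5:q, 6:p, 9:p, 11:q, 13:p, 15:p, 16:q, 21:p, 22:p, 23:q
edges: (1,5,e); (1,11,e); (2,15,e); (6,5,e); (6,16,e); (6,21,e); (9,21,e); (11,1,e); (11,21,e); (15,11,e); (16,1,e); (16,3,e); (21,6,e)


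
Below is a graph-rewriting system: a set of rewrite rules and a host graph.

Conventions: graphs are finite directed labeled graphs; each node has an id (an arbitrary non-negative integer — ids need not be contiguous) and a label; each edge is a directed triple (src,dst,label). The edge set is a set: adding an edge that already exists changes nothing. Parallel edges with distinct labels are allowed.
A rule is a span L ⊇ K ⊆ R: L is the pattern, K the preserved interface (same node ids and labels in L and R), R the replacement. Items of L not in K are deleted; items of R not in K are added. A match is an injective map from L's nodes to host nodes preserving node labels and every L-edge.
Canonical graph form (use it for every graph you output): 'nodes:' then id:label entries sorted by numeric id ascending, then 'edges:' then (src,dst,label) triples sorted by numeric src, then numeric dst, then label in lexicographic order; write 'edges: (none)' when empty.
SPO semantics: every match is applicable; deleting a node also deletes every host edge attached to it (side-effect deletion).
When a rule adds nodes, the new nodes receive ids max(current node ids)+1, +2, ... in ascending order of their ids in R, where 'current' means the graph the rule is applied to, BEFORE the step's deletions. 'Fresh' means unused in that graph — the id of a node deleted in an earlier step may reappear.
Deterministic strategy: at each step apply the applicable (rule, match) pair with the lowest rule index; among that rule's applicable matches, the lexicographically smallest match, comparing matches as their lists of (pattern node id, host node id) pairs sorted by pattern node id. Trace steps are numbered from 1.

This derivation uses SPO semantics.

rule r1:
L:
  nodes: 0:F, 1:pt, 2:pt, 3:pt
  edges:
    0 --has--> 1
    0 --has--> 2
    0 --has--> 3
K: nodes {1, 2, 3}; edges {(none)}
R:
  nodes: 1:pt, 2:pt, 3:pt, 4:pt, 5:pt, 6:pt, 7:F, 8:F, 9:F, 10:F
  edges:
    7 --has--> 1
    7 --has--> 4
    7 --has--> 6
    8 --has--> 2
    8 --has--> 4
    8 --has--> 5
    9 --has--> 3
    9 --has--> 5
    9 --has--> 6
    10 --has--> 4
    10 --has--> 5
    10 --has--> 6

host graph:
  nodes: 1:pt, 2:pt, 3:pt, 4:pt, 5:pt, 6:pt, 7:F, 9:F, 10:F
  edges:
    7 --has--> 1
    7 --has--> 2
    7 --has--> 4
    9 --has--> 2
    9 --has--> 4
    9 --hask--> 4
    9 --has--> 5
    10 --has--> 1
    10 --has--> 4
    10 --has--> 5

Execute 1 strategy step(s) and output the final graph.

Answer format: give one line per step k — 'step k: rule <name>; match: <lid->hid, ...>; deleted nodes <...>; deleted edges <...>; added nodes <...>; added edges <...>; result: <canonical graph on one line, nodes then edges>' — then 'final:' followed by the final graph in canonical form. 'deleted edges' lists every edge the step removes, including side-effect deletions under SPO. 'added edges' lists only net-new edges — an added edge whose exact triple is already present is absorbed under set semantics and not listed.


step 1: rule r1; match: 0->7, 1->1, 2->2, 3->4; deleted nodes 7; deleted edges (7,1,has); (7,2,has); (7,4,has); added nodes 11, 12, 13, 14, 15, 16, 17; added edges (14,1,has); (14,11,has); (14,13,has); (15,2,has); (15,11,has); (15,12,has); (16,4,has); (16,12,has); (16,13,has); (17,11,has); (17,12,has); (17,13,has); result: nodes: 1:pt, 2:pt, 3:pt, 4:pt, 5:pt, 6:pt, 9:F, 10:F, 11:pt, 12:pt, 13:pt, 14:F, 15:F, 16:F, 17:F edges: (9,2,has); (9,4,has); (9,4,hask); (9,5,has); (10,1,has); (10,4,has); (10,5,has); (14,1,has); (14,11,has); (14,13,has); (15,2,has); (15,11,has); (15,12,has); (16,4,has); (16,12,has); (16,13,has); (17,11,has); (17,12,has); (17,13,has)
final:
nodes: 1:pt, 2:pt, 3:pt, 4:pt, 5:pt, 6:pt, 9:F, 10:F, 11:pt, 12:pt, 13:pt, 14:F, 15:F, 16:F, 17:F
edges: (9,2,has); (9,4,has); (9,4,hask); (9,5,has); (10,1,has); (10,4,has); (10,5,has); (14,1,has); (14,11,has); (14,13,has); (15,2,has); (15,11,has); (15,12,has); (16,4,has); (16,12,has); (16,13,has); (17,11,has); (17,12,has); (17,13,has)


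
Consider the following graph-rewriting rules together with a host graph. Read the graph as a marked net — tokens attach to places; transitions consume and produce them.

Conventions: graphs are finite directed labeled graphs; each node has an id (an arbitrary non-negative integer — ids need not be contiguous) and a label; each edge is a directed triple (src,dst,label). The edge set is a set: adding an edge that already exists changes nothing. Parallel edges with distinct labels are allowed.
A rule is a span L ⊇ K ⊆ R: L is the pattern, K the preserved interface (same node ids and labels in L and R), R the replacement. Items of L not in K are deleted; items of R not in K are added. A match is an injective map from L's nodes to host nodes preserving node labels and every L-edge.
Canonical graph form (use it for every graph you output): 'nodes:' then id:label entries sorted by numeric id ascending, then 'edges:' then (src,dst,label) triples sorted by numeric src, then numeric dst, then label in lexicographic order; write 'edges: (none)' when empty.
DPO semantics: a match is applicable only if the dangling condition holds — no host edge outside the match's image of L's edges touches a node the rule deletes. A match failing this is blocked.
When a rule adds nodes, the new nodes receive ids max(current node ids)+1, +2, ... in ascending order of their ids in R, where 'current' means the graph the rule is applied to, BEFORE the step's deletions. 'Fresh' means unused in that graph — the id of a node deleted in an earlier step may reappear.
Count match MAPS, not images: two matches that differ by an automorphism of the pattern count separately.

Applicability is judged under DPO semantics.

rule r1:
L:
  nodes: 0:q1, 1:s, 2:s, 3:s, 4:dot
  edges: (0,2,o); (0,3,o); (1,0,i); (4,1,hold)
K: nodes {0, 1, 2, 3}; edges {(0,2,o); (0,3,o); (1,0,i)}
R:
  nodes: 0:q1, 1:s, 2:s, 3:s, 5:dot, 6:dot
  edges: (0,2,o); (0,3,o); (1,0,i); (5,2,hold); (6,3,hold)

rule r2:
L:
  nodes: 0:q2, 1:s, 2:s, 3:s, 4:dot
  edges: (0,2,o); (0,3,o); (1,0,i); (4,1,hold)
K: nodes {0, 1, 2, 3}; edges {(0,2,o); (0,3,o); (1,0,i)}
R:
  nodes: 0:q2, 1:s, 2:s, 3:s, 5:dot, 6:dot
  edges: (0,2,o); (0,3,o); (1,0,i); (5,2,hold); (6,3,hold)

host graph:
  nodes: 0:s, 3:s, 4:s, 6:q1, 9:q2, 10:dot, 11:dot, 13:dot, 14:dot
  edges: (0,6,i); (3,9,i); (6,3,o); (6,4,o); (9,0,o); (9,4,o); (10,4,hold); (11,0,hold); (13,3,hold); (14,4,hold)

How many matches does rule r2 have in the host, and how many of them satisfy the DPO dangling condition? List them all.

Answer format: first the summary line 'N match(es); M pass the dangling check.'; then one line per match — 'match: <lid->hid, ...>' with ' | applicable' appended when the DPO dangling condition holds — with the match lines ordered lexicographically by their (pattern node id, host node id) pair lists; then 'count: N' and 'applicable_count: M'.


2 match(es); 2 pass the dangling check.
match: 0->9, 1->3, 2->0, 3->4, 4->13 | applicable
match: 0->9, 1->3, 2->4, 3->0, 4->13 | applicable
count: 2
applicable_count: 2


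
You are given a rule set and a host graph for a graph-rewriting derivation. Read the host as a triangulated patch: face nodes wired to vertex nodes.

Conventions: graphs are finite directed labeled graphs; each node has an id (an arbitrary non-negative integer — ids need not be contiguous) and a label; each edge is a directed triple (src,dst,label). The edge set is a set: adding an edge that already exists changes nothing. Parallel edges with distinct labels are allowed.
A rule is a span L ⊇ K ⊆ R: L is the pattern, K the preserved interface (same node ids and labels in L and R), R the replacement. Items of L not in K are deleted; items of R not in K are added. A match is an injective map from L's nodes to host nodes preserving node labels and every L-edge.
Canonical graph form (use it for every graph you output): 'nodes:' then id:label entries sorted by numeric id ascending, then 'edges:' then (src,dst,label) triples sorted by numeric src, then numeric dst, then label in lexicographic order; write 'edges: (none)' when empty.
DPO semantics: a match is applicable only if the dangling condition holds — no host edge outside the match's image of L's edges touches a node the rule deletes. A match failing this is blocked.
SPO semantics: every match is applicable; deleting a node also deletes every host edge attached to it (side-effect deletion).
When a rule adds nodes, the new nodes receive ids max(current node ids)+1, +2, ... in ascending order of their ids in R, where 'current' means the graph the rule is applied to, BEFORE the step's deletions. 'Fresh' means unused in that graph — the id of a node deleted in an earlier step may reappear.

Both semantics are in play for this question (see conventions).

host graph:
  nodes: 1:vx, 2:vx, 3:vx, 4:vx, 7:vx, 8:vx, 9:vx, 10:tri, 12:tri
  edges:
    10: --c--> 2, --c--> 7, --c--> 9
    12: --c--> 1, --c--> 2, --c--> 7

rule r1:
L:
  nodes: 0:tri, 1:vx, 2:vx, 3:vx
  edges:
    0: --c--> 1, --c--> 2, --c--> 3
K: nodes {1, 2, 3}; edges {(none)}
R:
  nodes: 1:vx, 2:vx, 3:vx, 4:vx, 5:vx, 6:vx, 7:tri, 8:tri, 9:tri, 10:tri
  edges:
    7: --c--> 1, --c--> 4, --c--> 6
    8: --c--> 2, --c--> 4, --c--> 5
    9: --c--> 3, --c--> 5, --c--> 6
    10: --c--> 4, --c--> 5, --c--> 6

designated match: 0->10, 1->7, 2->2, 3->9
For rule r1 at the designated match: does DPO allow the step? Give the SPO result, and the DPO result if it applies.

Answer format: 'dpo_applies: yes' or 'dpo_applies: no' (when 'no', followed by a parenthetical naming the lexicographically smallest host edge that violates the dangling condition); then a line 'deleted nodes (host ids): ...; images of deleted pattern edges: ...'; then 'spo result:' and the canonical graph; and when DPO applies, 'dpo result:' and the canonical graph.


dpo_applies: yes
deleted nodes (host ids): 10; images of deleted pattern edges: (10,2,c); (10,7,c); (10,9,c)
spo result:
nodes: 1:vx, 2:vx, 3:vx, 4:vx, 7:vx, 8:vx, 9:vx, 12:tri, 13:vx, 14:vx, 15:vx, 16:tri, 17:tri, 18:tri, 19:tri
edges: (12,1,c); (12,2,c); (12,7,c); (16,7,c); (16,13,c); (16,15,c); (17,2,c); (17,13,c); (17,14,c); (18,9,c); (18,14,c); (18,15,c); (19,13,c); (19,14,c); (19,15,c)
dpo result:
nodes: 1:vx, 2:vx, 3:vx, 4:vx, 7:vx, 8:vx, 9:vx, 12:tri, 13:vx, 14:vx, 15:vx, 16:tri, 17:tri, 18:tri, 19:tri
edges: (12,1,c); (12,2,c); (12,7,c); (16,7,c); (16,13,c); (16,15,c); (17,2,c); (17,13,c); (17,14,c); (18,9,c); (18,14,c); (18,15,c); (19,13,c); (19,14,c); (19,15,c)


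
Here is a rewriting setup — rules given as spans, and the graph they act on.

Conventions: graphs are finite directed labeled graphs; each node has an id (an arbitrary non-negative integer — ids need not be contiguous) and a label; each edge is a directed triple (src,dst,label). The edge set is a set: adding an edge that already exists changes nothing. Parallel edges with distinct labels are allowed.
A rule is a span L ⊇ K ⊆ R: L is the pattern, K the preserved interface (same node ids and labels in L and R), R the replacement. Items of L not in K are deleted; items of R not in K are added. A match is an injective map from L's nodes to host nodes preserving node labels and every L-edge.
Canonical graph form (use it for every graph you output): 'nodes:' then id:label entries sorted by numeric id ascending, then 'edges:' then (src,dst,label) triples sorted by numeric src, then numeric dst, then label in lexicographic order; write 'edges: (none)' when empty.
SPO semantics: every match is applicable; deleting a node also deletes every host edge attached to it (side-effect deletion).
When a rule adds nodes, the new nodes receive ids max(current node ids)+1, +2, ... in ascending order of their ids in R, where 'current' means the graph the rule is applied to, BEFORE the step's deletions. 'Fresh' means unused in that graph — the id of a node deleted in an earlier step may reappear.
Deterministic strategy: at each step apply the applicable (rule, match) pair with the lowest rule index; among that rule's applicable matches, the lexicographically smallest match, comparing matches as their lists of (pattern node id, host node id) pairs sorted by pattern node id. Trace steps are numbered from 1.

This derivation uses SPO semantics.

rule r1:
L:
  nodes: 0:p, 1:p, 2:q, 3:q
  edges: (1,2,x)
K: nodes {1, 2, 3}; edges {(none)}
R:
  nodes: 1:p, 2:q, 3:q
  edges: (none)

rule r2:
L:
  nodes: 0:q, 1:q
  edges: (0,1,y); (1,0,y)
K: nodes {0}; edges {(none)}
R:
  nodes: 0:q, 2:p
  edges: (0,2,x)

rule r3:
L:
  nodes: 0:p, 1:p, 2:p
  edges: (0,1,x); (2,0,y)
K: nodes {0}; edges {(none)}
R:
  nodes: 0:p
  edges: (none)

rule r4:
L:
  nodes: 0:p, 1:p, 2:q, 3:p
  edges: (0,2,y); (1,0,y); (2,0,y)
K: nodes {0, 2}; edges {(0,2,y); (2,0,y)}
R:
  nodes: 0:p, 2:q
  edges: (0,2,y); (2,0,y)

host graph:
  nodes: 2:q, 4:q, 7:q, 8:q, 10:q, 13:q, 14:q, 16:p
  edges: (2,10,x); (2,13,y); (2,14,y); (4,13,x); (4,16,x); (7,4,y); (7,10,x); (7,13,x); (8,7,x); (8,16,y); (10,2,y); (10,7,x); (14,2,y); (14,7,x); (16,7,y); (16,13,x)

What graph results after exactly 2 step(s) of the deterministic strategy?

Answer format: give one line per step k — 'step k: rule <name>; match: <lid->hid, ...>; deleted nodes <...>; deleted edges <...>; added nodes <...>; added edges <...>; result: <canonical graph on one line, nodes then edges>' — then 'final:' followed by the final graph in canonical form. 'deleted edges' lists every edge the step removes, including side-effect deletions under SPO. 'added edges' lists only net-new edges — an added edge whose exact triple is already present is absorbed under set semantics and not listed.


step 1: rule r2; match: 0->2, 1->14; deleted nodes 14; deleted edges (2,14,y); (14,2,y); (14,7,x); added nodes 17; added edges (2,17,x); result: nodes: 2:q, 4:q, 7:q, 8:q, 10:q, 13:q, 16:p, 17:p edges: (2,10,x); (2,13,y); (2,17,x); (4,13,x); (4,16,x); (7,4,y); (7,10,x); (7,13,x); (8,7,x); (8,16,y); (10,2,y); (10,7,x); (16,7,y); (16,13,x)
step 2: rule r1; match: 0->17, 1->16, 2->13, 3->2; deleted nodes 17; deleted edges (2,17,x); (16,13,x); added nodes (none); added edges (none); result: nodes: 2:q, 4:q, 7:q, 8:q, 10:q, 13:q, 16:p edges: (2,10,x); (2,13,y); (4,13,x); (4,16,x); (7,4,y); (7,10,x); (7,13,x); (8,7,x); (8,16,y); (10,2,y); (10,7,x); (16,7,y)
final:
nodes: 2:q, 4:q, 7:q, 8:q, 10:q, 13:q, 16:p
edges: (2,10,x); (2,13,y); (4,13,x); (4,16,x); (7,4,y); (7,10,x); (7,13,x); (8,7,x); (8,16,y); (10,2,y); (10,7,x); (16,7,y)


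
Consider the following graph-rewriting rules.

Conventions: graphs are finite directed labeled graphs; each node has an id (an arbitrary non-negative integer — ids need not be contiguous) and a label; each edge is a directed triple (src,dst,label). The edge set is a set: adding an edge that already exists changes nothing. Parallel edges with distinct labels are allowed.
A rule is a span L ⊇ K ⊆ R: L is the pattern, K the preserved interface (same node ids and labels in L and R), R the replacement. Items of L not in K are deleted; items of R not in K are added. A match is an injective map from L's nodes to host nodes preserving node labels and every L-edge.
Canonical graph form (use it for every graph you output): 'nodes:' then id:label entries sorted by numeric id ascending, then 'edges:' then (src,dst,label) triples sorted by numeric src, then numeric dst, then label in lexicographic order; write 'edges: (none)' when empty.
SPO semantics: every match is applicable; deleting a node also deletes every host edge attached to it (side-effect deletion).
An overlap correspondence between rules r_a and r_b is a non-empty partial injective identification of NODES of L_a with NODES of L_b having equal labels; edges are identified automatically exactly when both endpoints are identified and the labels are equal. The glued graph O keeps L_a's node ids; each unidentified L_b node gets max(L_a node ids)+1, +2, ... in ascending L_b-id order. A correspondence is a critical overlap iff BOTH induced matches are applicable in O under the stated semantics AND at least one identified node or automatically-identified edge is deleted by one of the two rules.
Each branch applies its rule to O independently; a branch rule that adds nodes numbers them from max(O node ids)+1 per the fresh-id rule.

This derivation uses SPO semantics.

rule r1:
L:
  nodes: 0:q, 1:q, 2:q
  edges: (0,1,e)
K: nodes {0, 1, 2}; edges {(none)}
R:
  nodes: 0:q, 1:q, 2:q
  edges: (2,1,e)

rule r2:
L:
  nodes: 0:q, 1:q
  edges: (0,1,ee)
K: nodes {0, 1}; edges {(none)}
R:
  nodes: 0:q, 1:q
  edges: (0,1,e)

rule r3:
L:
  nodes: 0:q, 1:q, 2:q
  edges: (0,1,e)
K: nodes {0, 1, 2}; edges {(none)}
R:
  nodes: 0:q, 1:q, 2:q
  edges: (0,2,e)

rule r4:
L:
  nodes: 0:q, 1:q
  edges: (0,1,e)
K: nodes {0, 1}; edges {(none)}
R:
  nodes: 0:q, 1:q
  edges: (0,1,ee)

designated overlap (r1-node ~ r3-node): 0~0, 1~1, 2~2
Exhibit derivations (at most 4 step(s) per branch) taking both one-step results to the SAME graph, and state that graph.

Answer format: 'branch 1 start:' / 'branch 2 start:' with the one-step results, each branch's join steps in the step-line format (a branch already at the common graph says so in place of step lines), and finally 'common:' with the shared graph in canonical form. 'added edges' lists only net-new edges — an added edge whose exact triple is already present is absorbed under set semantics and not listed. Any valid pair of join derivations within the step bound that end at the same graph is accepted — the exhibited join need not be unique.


branch 1 start:
nodes: 0:q, 1:q, 2:q
edges: (2,1,e)
branch 2 start:
nodes: 0:q, 1:q, 2:q
edges: (0,2,e)
branch 1 step 1: rule r1; match: 0->2, 1->1, 2->0; deleted nodes (none); deleted edges (2,1,e); added nodes (none); added edges (0,1,e); result: nodes: 0:q, 1:q, 2:q edges: (0,1,e)
branch 2 step 1: rule r3; match: 0->0, 1->2, 2->1; deleted nodes (none); deleted edges (0,2,e); added nodes (none); added edges (0,1,e); result: nodes: 0:q, 1:q, 2:q edges: (0,1,e)
common:
nodes: 0:q, 1:q, 2:q
edges: (0,1,e)


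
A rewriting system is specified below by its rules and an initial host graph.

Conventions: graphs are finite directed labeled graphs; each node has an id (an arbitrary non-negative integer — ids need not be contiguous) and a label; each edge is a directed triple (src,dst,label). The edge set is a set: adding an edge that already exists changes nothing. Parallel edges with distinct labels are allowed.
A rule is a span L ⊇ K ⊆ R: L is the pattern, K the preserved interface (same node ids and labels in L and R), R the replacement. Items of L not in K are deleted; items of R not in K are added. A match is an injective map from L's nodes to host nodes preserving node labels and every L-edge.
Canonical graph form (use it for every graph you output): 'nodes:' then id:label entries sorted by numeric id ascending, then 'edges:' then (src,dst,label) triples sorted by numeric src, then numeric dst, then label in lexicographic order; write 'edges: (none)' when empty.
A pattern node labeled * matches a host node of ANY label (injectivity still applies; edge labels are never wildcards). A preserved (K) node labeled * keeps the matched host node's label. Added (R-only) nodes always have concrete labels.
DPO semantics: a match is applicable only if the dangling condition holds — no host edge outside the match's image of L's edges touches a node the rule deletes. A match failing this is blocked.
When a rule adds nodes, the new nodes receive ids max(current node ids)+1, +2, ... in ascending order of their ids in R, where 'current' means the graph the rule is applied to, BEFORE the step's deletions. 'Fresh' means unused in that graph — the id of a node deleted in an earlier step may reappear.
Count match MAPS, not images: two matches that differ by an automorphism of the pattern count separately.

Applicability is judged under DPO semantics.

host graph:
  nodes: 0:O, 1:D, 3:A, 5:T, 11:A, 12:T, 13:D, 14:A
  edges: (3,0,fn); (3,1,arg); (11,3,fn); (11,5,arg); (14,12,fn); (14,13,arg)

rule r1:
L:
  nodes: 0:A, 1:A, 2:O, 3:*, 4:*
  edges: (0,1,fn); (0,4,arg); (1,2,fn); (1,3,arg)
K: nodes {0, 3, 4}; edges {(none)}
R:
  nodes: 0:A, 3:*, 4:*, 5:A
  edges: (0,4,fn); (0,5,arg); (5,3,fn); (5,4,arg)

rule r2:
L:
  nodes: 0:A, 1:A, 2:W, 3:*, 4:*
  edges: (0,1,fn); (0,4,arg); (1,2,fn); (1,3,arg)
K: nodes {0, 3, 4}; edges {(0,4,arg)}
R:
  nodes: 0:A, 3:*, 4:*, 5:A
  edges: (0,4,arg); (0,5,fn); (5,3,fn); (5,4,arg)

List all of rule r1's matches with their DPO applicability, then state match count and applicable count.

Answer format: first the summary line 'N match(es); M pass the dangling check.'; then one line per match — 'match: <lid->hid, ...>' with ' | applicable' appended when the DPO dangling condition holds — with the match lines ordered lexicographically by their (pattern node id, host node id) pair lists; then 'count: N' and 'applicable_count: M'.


1 match(es); 1 pass the dangling check.
match: 0->11, 1->3, 2->0, 3->1, 4->5 | applicable
count: 1
applicable_count: 1


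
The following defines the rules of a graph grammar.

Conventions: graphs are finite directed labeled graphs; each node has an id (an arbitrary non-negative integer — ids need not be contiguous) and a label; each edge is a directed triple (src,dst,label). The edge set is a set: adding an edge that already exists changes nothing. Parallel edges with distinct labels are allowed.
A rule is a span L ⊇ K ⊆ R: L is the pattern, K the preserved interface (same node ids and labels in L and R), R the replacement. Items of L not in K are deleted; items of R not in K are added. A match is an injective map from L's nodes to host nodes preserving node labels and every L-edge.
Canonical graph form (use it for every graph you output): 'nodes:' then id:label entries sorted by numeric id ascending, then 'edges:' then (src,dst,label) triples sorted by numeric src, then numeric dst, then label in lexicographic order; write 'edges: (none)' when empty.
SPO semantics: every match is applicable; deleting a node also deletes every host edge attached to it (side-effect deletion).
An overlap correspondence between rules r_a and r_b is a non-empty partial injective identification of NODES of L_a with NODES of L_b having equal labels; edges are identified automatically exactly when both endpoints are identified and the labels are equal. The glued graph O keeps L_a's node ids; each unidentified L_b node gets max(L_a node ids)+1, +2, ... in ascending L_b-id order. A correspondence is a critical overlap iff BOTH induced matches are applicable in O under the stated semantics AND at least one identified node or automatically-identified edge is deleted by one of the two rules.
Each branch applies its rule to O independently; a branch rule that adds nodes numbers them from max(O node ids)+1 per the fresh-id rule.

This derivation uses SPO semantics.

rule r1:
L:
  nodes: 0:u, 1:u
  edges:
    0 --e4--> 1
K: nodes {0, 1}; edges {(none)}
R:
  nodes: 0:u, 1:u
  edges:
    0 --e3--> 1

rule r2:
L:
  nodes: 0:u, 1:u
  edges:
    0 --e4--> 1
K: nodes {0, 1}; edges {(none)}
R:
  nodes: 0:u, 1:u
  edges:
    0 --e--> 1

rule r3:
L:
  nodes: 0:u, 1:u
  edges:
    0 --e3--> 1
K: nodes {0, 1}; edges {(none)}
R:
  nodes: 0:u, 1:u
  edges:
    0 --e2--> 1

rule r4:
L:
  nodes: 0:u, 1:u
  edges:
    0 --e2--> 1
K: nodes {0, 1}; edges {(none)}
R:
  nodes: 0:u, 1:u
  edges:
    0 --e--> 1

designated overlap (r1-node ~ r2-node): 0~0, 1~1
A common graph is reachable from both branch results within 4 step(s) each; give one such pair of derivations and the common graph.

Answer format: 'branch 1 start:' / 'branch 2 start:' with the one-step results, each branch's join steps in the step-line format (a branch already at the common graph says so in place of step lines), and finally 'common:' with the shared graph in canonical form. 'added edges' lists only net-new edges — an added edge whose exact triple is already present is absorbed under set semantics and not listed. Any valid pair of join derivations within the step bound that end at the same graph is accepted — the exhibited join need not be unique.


branch 1 start:
nodes: 0:u, 1:u
edges: (0,1,e3)
branch 2 start:
nodes: 0:u, 1:u
edges: (0,1,e)
branch 1 step 1: rule r3; match: 0->0, 1->1; deleted nodes (none); deleted edges (0,1,e3); added nodes (none); added edges (0,1,e2); result: nodes: 0:u, 1:u edges: (0,1,e2)
branch 1 step 2: rule r4; match: 0->0, 1->1; deleted nodes (none); deleted edges (0,1,e2); added nodes (none); added edges (0,1,e); result: nodes: 0:u, 1:u edges: (0,1,e)
branch 2: already at the common graph (0 steps)
common:
nodes: 0:u, 1:u
edges: (0,1,e)
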